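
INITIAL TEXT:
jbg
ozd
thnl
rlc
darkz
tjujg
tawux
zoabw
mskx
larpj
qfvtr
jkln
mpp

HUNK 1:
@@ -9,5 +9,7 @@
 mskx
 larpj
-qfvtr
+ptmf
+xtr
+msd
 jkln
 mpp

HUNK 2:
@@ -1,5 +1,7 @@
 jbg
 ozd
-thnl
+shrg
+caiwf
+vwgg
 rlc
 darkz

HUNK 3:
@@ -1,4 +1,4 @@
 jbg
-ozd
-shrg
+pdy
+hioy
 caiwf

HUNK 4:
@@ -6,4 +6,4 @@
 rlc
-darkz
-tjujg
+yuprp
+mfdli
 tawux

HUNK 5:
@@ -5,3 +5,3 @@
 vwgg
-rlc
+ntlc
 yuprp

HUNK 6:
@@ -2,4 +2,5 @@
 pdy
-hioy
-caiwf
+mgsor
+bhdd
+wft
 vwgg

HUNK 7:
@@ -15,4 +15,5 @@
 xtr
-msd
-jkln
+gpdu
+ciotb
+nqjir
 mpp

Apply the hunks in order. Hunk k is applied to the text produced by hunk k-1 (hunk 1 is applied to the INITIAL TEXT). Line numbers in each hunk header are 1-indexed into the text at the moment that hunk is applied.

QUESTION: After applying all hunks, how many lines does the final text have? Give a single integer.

Answer: 19

Derivation:
Hunk 1: at line 9 remove [qfvtr] add [ptmf,xtr,msd] -> 15 lines: jbg ozd thnl rlc darkz tjujg tawux zoabw mskx larpj ptmf xtr msd jkln mpp
Hunk 2: at line 1 remove [thnl] add [shrg,caiwf,vwgg] -> 17 lines: jbg ozd shrg caiwf vwgg rlc darkz tjujg tawux zoabw mskx larpj ptmf xtr msd jkln mpp
Hunk 3: at line 1 remove [ozd,shrg] add [pdy,hioy] -> 17 lines: jbg pdy hioy caiwf vwgg rlc darkz tjujg tawux zoabw mskx larpj ptmf xtr msd jkln mpp
Hunk 4: at line 6 remove [darkz,tjujg] add [yuprp,mfdli] -> 17 lines: jbg pdy hioy caiwf vwgg rlc yuprp mfdli tawux zoabw mskx larpj ptmf xtr msd jkln mpp
Hunk 5: at line 5 remove [rlc] add [ntlc] -> 17 lines: jbg pdy hioy caiwf vwgg ntlc yuprp mfdli tawux zoabw mskx larpj ptmf xtr msd jkln mpp
Hunk 6: at line 2 remove [hioy,caiwf] add [mgsor,bhdd,wft] -> 18 lines: jbg pdy mgsor bhdd wft vwgg ntlc yuprp mfdli tawux zoabw mskx larpj ptmf xtr msd jkln mpp
Hunk 7: at line 15 remove [msd,jkln] add [gpdu,ciotb,nqjir] -> 19 lines: jbg pdy mgsor bhdd wft vwgg ntlc yuprp mfdli tawux zoabw mskx larpj ptmf xtr gpdu ciotb nqjir mpp
Final line count: 19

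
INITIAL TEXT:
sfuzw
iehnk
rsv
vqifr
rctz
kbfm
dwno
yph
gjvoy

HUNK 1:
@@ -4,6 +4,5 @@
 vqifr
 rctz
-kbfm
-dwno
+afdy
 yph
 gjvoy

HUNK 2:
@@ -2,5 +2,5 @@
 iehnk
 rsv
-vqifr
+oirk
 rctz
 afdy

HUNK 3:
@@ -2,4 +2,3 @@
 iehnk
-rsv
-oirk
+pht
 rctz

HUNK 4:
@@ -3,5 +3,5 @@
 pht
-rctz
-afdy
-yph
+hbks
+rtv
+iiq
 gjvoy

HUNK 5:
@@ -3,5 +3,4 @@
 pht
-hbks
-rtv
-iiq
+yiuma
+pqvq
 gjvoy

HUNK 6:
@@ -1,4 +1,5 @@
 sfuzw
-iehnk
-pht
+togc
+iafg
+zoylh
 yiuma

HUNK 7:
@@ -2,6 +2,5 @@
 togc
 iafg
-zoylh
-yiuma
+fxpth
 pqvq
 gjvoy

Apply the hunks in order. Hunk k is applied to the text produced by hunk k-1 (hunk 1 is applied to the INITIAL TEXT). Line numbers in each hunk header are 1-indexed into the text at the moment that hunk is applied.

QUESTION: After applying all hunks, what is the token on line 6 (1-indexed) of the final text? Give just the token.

Hunk 1: at line 4 remove [kbfm,dwno] add [afdy] -> 8 lines: sfuzw iehnk rsv vqifr rctz afdy yph gjvoy
Hunk 2: at line 2 remove [vqifr] add [oirk] -> 8 lines: sfuzw iehnk rsv oirk rctz afdy yph gjvoy
Hunk 3: at line 2 remove [rsv,oirk] add [pht] -> 7 lines: sfuzw iehnk pht rctz afdy yph gjvoy
Hunk 4: at line 3 remove [rctz,afdy,yph] add [hbks,rtv,iiq] -> 7 lines: sfuzw iehnk pht hbks rtv iiq gjvoy
Hunk 5: at line 3 remove [hbks,rtv,iiq] add [yiuma,pqvq] -> 6 lines: sfuzw iehnk pht yiuma pqvq gjvoy
Hunk 6: at line 1 remove [iehnk,pht] add [togc,iafg,zoylh] -> 7 lines: sfuzw togc iafg zoylh yiuma pqvq gjvoy
Hunk 7: at line 2 remove [zoylh,yiuma] add [fxpth] -> 6 lines: sfuzw togc iafg fxpth pqvq gjvoy
Final line 6: gjvoy

Answer: gjvoy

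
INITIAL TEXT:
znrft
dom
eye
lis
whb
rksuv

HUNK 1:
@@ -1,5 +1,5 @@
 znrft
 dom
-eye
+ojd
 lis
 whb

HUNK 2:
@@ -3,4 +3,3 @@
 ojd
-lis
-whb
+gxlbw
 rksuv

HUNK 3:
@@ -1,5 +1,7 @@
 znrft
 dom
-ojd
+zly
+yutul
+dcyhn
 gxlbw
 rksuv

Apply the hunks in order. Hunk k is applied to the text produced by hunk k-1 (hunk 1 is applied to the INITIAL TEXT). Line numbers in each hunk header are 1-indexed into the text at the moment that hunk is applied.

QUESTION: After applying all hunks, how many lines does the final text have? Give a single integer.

Answer: 7

Derivation:
Hunk 1: at line 1 remove [eye] add [ojd] -> 6 lines: znrft dom ojd lis whb rksuv
Hunk 2: at line 3 remove [lis,whb] add [gxlbw] -> 5 lines: znrft dom ojd gxlbw rksuv
Hunk 3: at line 1 remove [ojd] add [zly,yutul,dcyhn] -> 7 lines: znrft dom zly yutul dcyhn gxlbw rksuv
Final line count: 7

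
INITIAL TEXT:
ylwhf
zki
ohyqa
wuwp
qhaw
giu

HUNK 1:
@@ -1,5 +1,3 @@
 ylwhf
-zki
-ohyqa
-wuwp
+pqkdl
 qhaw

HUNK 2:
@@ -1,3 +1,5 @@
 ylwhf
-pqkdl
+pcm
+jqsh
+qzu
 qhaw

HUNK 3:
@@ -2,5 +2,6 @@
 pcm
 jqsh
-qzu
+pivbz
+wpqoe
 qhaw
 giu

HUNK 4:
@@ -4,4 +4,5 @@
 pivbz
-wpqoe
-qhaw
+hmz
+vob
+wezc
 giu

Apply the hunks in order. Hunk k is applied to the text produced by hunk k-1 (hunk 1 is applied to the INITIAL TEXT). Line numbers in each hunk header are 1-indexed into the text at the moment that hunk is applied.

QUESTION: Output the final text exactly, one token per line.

Answer: ylwhf
pcm
jqsh
pivbz
hmz
vob
wezc
giu

Derivation:
Hunk 1: at line 1 remove [zki,ohyqa,wuwp] add [pqkdl] -> 4 lines: ylwhf pqkdl qhaw giu
Hunk 2: at line 1 remove [pqkdl] add [pcm,jqsh,qzu] -> 6 lines: ylwhf pcm jqsh qzu qhaw giu
Hunk 3: at line 2 remove [qzu] add [pivbz,wpqoe] -> 7 lines: ylwhf pcm jqsh pivbz wpqoe qhaw giu
Hunk 4: at line 4 remove [wpqoe,qhaw] add [hmz,vob,wezc] -> 8 lines: ylwhf pcm jqsh pivbz hmz vob wezc giu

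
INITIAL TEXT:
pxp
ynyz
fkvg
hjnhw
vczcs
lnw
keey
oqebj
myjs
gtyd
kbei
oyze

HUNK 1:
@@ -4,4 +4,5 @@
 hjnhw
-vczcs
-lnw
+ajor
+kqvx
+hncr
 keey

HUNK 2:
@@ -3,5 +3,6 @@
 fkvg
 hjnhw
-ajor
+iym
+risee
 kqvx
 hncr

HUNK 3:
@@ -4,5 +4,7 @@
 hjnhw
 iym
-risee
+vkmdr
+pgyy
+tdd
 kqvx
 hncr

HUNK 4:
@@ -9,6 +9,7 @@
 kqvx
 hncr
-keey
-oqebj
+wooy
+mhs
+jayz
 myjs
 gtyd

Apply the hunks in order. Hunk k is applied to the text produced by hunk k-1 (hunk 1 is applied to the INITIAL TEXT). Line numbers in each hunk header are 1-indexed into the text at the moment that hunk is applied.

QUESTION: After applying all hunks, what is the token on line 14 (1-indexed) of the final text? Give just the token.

Answer: myjs

Derivation:
Hunk 1: at line 4 remove [vczcs,lnw] add [ajor,kqvx,hncr] -> 13 lines: pxp ynyz fkvg hjnhw ajor kqvx hncr keey oqebj myjs gtyd kbei oyze
Hunk 2: at line 3 remove [ajor] add [iym,risee] -> 14 lines: pxp ynyz fkvg hjnhw iym risee kqvx hncr keey oqebj myjs gtyd kbei oyze
Hunk 3: at line 4 remove [risee] add [vkmdr,pgyy,tdd] -> 16 lines: pxp ynyz fkvg hjnhw iym vkmdr pgyy tdd kqvx hncr keey oqebj myjs gtyd kbei oyze
Hunk 4: at line 9 remove [keey,oqebj] add [wooy,mhs,jayz] -> 17 lines: pxp ynyz fkvg hjnhw iym vkmdr pgyy tdd kqvx hncr wooy mhs jayz myjs gtyd kbei oyze
Final line 14: myjs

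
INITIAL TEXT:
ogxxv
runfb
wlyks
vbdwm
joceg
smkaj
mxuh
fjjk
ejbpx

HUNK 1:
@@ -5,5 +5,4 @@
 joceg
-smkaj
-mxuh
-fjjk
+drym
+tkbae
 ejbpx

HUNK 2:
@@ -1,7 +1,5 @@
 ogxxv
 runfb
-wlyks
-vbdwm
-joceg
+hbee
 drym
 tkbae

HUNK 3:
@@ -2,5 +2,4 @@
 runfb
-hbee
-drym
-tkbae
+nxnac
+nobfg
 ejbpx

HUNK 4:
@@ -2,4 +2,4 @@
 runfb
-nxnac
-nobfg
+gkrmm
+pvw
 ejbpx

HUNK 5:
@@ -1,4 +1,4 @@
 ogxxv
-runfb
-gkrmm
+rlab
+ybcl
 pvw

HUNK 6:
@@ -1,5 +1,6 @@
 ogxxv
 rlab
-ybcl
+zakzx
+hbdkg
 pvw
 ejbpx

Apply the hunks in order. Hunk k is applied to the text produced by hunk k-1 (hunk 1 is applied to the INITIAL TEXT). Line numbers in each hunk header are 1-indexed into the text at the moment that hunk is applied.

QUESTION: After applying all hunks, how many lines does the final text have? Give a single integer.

Answer: 6

Derivation:
Hunk 1: at line 5 remove [smkaj,mxuh,fjjk] add [drym,tkbae] -> 8 lines: ogxxv runfb wlyks vbdwm joceg drym tkbae ejbpx
Hunk 2: at line 1 remove [wlyks,vbdwm,joceg] add [hbee] -> 6 lines: ogxxv runfb hbee drym tkbae ejbpx
Hunk 3: at line 2 remove [hbee,drym,tkbae] add [nxnac,nobfg] -> 5 lines: ogxxv runfb nxnac nobfg ejbpx
Hunk 4: at line 2 remove [nxnac,nobfg] add [gkrmm,pvw] -> 5 lines: ogxxv runfb gkrmm pvw ejbpx
Hunk 5: at line 1 remove [runfb,gkrmm] add [rlab,ybcl] -> 5 lines: ogxxv rlab ybcl pvw ejbpx
Hunk 6: at line 1 remove [ybcl] add [zakzx,hbdkg] -> 6 lines: ogxxv rlab zakzx hbdkg pvw ejbpx
Final line count: 6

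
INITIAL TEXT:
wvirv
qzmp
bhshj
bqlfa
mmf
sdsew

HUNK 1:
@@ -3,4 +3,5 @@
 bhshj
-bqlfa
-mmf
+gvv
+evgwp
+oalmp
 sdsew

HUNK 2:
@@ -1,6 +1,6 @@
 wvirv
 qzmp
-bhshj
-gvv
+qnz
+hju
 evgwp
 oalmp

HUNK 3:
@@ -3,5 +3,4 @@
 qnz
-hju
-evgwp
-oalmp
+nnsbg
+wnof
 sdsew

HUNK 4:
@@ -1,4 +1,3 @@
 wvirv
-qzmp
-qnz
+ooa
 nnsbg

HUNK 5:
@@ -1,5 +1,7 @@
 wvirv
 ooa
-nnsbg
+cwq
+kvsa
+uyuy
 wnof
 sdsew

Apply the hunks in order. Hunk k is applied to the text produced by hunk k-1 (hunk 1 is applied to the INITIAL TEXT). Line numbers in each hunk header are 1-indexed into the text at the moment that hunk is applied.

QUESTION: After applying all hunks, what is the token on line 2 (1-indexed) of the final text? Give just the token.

Answer: ooa

Derivation:
Hunk 1: at line 3 remove [bqlfa,mmf] add [gvv,evgwp,oalmp] -> 7 lines: wvirv qzmp bhshj gvv evgwp oalmp sdsew
Hunk 2: at line 1 remove [bhshj,gvv] add [qnz,hju] -> 7 lines: wvirv qzmp qnz hju evgwp oalmp sdsew
Hunk 3: at line 3 remove [hju,evgwp,oalmp] add [nnsbg,wnof] -> 6 lines: wvirv qzmp qnz nnsbg wnof sdsew
Hunk 4: at line 1 remove [qzmp,qnz] add [ooa] -> 5 lines: wvirv ooa nnsbg wnof sdsew
Hunk 5: at line 1 remove [nnsbg] add [cwq,kvsa,uyuy] -> 7 lines: wvirv ooa cwq kvsa uyuy wnof sdsew
Final line 2: ooa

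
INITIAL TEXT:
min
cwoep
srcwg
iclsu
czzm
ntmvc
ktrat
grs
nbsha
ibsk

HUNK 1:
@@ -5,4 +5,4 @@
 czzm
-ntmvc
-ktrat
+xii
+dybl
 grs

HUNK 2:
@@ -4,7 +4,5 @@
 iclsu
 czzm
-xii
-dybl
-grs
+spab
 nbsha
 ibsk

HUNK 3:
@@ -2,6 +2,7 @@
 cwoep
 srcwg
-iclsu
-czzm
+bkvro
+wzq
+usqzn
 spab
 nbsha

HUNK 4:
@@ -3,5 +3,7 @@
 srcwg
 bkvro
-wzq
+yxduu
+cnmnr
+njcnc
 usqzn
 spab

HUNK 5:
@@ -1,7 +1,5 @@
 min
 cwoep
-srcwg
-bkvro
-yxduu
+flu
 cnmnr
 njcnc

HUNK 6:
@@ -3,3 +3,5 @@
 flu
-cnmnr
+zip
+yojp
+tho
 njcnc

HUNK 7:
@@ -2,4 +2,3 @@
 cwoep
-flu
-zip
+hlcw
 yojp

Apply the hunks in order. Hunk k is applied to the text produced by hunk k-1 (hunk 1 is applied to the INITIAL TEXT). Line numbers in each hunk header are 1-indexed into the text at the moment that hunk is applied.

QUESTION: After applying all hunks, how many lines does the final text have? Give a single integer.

Answer: 10

Derivation:
Hunk 1: at line 5 remove [ntmvc,ktrat] add [xii,dybl] -> 10 lines: min cwoep srcwg iclsu czzm xii dybl grs nbsha ibsk
Hunk 2: at line 4 remove [xii,dybl,grs] add [spab] -> 8 lines: min cwoep srcwg iclsu czzm spab nbsha ibsk
Hunk 3: at line 2 remove [iclsu,czzm] add [bkvro,wzq,usqzn] -> 9 lines: min cwoep srcwg bkvro wzq usqzn spab nbsha ibsk
Hunk 4: at line 3 remove [wzq] add [yxduu,cnmnr,njcnc] -> 11 lines: min cwoep srcwg bkvro yxduu cnmnr njcnc usqzn spab nbsha ibsk
Hunk 5: at line 1 remove [srcwg,bkvro,yxduu] add [flu] -> 9 lines: min cwoep flu cnmnr njcnc usqzn spab nbsha ibsk
Hunk 6: at line 3 remove [cnmnr] add [zip,yojp,tho] -> 11 lines: min cwoep flu zip yojp tho njcnc usqzn spab nbsha ibsk
Hunk 7: at line 2 remove [flu,zip] add [hlcw] -> 10 lines: min cwoep hlcw yojp tho njcnc usqzn spab nbsha ibsk
Final line count: 10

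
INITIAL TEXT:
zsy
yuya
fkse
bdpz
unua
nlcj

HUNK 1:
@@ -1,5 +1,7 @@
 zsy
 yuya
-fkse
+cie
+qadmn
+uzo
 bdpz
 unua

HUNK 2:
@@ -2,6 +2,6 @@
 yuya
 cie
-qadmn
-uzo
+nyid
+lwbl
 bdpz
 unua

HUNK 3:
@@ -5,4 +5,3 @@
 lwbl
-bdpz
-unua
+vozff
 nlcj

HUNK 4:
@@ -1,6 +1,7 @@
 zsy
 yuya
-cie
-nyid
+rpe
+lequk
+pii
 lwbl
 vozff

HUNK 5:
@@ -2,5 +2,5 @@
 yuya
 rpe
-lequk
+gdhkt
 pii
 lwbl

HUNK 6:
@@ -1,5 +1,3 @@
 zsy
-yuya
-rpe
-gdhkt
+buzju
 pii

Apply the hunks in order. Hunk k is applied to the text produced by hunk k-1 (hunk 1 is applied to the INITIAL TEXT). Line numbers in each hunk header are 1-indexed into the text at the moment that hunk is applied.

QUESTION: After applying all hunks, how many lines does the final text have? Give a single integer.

Answer: 6

Derivation:
Hunk 1: at line 1 remove [fkse] add [cie,qadmn,uzo] -> 8 lines: zsy yuya cie qadmn uzo bdpz unua nlcj
Hunk 2: at line 2 remove [qadmn,uzo] add [nyid,lwbl] -> 8 lines: zsy yuya cie nyid lwbl bdpz unua nlcj
Hunk 3: at line 5 remove [bdpz,unua] add [vozff] -> 7 lines: zsy yuya cie nyid lwbl vozff nlcj
Hunk 4: at line 1 remove [cie,nyid] add [rpe,lequk,pii] -> 8 lines: zsy yuya rpe lequk pii lwbl vozff nlcj
Hunk 5: at line 2 remove [lequk] add [gdhkt] -> 8 lines: zsy yuya rpe gdhkt pii lwbl vozff nlcj
Hunk 6: at line 1 remove [yuya,rpe,gdhkt] add [buzju] -> 6 lines: zsy buzju pii lwbl vozff nlcj
Final line count: 6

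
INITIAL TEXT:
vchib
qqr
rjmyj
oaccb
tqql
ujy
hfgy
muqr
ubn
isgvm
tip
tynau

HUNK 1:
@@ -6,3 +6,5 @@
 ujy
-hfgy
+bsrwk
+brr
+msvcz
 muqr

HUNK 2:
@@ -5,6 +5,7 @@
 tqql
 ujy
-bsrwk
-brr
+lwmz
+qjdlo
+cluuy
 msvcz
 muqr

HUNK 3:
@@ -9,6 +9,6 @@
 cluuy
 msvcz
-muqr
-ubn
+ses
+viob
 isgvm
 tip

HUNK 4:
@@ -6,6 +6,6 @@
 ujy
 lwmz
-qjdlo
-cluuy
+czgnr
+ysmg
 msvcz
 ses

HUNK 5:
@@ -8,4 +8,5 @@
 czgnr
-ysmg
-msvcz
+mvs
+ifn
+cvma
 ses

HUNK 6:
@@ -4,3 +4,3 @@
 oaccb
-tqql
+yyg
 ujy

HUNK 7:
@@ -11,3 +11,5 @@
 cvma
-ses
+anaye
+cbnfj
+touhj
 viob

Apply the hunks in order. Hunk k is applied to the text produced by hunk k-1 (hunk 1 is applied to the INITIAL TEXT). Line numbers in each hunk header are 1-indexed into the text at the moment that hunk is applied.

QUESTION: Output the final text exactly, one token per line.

Hunk 1: at line 6 remove [hfgy] add [bsrwk,brr,msvcz] -> 14 lines: vchib qqr rjmyj oaccb tqql ujy bsrwk brr msvcz muqr ubn isgvm tip tynau
Hunk 2: at line 5 remove [bsrwk,brr] add [lwmz,qjdlo,cluuy] -> 15 lines: vchib qqr rjmyj oaccb tqql ujy lwmz qjdlo cluuy msvcz muqr ubn isgvm tip tynau
Hunk 3: at line 9 remove [muqr,ubn] add [ses,viob] -> 15 lines: vchib qqr rjmyj oaccb tqql ujy lwmz qjdlo cluuy msvcz ses viob isgvm tip tynau
Hunk 4: at line 6 remove [qjdlo,cluuy] add [czgnr,ysmg] -> 15 lines: vchib qqr rjmyj oaccb tqql ujy lwmz czgnr ysmg msvcz ses viob isgvm tip tynau
Hunk 5: at line 8 remove [ysmg,msvcz] add [mvs,ifn,cvma] -> 16 lines: vchib qqr rjmyj oaccb tqql ujy lwmz czgnr mvs ifn cvma ses viob isgvm tip tynau
Hunk 6: at line 4 remove [tqql] add [yyg] -> 16 lines: vchib qqr rjmyj oaccb yyg ujy lwmz czgnr mvs ifn cvma ses viob isgvm tip tynau
Hunk 7: at line 11 remove [ses] add [anaye,cbnfj,touhj] -> 18 lines: vchib qqr rjmyj oaccb yyg ujy lwmz czgnr mvs ifn cvma anaye cbnfj touhj viob isgvm tip tynau

Answer: vchib
qqr
rjmyj
oaccb
yyg
ujy
lwmz
czgnr
mvs
ifn
cvma
anaye
cbnfj
touhj
viob
isgvm
tip
tynau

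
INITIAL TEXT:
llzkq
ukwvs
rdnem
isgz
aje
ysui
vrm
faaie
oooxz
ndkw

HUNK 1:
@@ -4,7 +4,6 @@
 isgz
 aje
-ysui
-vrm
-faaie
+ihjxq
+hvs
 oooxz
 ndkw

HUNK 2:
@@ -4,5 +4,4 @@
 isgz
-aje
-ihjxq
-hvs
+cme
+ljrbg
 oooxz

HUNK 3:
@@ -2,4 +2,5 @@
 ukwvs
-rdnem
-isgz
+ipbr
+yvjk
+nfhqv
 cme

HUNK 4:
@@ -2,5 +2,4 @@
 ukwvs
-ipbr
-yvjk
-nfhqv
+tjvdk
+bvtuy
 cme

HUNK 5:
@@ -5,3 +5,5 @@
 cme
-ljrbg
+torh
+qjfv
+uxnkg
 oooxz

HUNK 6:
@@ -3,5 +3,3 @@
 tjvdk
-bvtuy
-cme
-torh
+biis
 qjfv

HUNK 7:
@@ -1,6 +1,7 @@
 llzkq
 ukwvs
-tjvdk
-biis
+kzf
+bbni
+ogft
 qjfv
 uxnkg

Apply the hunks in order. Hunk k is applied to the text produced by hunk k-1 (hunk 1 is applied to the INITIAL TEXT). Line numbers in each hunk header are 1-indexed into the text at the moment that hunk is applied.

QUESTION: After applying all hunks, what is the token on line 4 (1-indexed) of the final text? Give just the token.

Hunk 1: at line 4 remove [ysui,vrm,faaie] add [ihjxq,hvs] -> 9 lines: llzkq ukwvs rdnem isgz aje ihjxq hvs oooxz ndkw
Hunk 2: at line 4 remove [aje,ihjxq,hvs] add [cme,ljrbg] -> 8 lines: llzkq ukwvs rdnem isgz cme ljrbg oooxz ndkw
Hunk 3: at line 2 remove [rdnem,isgz] add [ipbr,yvjk,nfhqv] -> 9 lines: llzkq ukwvs ipbr yvjk nfhqv cme ljrbg oooxz ndkw
Hunk 4: at line 2 remove [ipbr,yvjk,nfhqv] add [tjvdk,bvtuy] -> 8 lines: llzkq ukwvs tjvdk bvtuy cme ljrbg oooxz ndkw
Hunk 5: at line 5 remove [ljrbg] add [torh,qjfv,uxnkg] -> 10 lines: llzkq ukwvs tjvdk bvtuy cme torh qjfv uxnkg oooxz ndkw
Hunk 6: at line 3 remove [bvtuy,cme,torh] add [biis] -> 8 lines: llzkq ukwvs tjvdk biis qjfv uxnkg oooxz ndkw
Hunk 7: at line 1 remove [tjvdk,biis] add [kzf,bbni,ogft] -> 9 lines: llzkq ukwvs kzf bbni ogft qjfv uxnkg oooxz ndkw
Final line 4: bbni

Answer: bbni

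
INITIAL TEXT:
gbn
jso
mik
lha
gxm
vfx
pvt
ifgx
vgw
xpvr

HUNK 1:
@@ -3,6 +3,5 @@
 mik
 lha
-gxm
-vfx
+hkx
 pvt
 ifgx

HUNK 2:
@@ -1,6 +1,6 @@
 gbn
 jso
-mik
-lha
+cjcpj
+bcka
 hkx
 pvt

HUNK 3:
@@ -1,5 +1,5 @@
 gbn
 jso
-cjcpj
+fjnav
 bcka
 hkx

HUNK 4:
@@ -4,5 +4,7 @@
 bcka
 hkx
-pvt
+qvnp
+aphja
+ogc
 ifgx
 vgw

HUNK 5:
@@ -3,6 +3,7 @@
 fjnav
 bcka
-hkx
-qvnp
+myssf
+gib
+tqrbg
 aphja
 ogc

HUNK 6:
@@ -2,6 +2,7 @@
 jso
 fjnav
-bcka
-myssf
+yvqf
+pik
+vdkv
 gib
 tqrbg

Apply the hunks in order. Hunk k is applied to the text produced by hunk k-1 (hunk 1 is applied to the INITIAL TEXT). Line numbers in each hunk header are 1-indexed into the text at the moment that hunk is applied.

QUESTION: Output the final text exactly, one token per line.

Hunk 1: at line 3 remove [gxm,vfx] add [hkx] -> 9 lines: gbn jso mik lha hkx pvt ifgx vgw xpvr
Hunk 2: at line 1 remove [mik,lha] add [cjcpj,bcka] -> 9 lines: gbn jso cjcpj bcka hkx pvt ifgx vgw xpvr
Hunk 3: at line 1 remove [cjcpj] add [fjnav] -> 9 lines: gbn jso fjnav bcka hkx pvt ifgx vgw xpvr
Hunk 4: at line 4 remove [pvt] add [qvnp,aphja,ogc] -> 11 lines: gbn jso fjnav bcka hkx qvnp aphja ogc ifgx vgw xpvr
Hunk 5: at line 3 remove [hkx,qvnp] add [myssf,gib,tqrbg] -> 12 lines: gbn jso fjnav bcka myssf gib tqrbg aphja ogc ifgx vgw xpvr
Hunk 6: at line 2 remove [bcka,myssf] add [yvqf,pik,vdkv] -> 13 lines: gbn jso fjnav yvqf pik vdkv gib tqrbg aphja ogc ifgx vgw xpvr

Answer: gbn
jso
fjnav
yvqf
pik
vdkv
gib
tqrbg
aphja
ogc
ifgx
vgw
xpvr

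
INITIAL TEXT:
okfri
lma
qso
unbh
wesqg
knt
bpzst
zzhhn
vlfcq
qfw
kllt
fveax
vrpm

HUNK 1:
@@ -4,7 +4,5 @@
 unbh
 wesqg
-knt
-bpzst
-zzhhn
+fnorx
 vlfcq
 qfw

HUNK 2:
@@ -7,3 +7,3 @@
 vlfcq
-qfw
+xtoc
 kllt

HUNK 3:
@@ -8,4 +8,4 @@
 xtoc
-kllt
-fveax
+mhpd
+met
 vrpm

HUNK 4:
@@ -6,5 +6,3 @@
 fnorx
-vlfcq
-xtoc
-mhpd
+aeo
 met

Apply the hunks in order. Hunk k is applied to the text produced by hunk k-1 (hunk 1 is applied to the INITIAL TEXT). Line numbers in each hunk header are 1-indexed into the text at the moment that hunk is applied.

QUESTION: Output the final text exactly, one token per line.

Answer: okfri
lma
qso
unbh
wesqg
fnorx
aeo
met
vrpm

Derivation:
Hunk 1: at line 4 remove [knt,bpzst,zzhhn] add [fnorx] -> 11 lines: okfri lma qso unbh wesqg fnorx vlfcq qfw kllt fveax vrpm
Hunk 2: at line 7 remove [qfw] add [xtoc] -> 11 lines: okfri lma qso unbh wesqg fnorx vlfcq xtoc kllt fveax vrpm
Hunk 3: at line 8 remove [kllt,fveax] add [mhpd,met] -> 11 lines: okfri lma qso unbh wesqg fnorx vlfcq xtoc mhpd met vrpm
Hunk 4: at line 6 remove [vlfcq,xtoc,mhpd] add [aeo] -> 9 lines: okfri lma qso unbh wesqg fnorx aeo met vrpm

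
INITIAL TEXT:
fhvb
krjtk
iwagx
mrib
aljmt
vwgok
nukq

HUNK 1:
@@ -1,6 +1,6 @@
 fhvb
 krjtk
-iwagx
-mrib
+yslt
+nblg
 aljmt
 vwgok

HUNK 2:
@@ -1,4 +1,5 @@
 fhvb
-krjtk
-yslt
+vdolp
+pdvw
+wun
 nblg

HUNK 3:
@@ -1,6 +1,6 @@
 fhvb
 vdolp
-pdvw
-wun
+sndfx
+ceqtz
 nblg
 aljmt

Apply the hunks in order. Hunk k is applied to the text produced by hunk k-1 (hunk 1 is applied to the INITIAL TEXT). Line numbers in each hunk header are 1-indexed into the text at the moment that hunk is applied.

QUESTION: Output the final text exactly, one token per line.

Answer: fhvb
vdolp
sndfx
ceqtz
nblg
aljmt
vwgok
nukq

Derivation:
Hunk 1: at line 1 remove [iwagx,mrib] add [yslt,nblg] -> 7 lines: fhvb krjtk yslt nblg aljmt vwgok nukq
Hunk 2: at line 1 remove [krjtk,yslt] add [vdolp,pdvw,wun] -> 8 lines: fhvb vdolp pdvw wun nblg aljmt vwgok nukq
Hunk 3: at line 1 remove [pdvw,wun] add [sndfx,ceqtz] -> 8 lines: fhvb vdolp sndfx ceqtz nblg aljmt vwgok nukq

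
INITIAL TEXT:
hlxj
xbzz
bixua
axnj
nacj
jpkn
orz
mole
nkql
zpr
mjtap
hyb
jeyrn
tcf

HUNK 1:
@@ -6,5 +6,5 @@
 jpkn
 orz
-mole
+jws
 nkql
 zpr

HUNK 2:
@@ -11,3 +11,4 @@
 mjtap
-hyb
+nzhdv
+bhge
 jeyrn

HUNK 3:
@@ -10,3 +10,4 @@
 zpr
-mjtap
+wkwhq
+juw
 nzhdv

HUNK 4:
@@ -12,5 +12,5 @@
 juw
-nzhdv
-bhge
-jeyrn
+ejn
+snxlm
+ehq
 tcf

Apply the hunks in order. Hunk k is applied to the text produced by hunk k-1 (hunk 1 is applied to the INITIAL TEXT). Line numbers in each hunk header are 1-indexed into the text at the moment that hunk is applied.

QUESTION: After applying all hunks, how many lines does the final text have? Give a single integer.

Answer: 16

Derivation:
Hunk 1: at line 6 remove [mole] add [jws] -> 14 lines: hlxj xbzz bixua axnj nacj jpkn orz jws nkql zpr mjtap hyb jeyrn tcf
Hunk 2: at line 11 remove [hyb] add [nzhdv,bhge] -> 15 lines: hlxj xbzz bixua axnj nacj jpkn orz jws nkql zpr mjtap nzhdv bhge jeyrn tcf
Hunk 3: at line 10 remove [mjtap] add [wkwhq,juw] -> 16 lines: hlxj xbzz bixua axnj nacj jpkn orz jws nkql zpr wkwhq juw nzhdv bhge jeyrn tcf
Hunk 4: at line 12 remove [nzhdv,bhge,jeyrn] add [ejn,snxlm,ehq] -> 16 lines: hlxj xbzz bixua axnj nacj jpkn orz jws nkql zpr wkwhq juw ejn snxlm ehq tcf
Final line count: 16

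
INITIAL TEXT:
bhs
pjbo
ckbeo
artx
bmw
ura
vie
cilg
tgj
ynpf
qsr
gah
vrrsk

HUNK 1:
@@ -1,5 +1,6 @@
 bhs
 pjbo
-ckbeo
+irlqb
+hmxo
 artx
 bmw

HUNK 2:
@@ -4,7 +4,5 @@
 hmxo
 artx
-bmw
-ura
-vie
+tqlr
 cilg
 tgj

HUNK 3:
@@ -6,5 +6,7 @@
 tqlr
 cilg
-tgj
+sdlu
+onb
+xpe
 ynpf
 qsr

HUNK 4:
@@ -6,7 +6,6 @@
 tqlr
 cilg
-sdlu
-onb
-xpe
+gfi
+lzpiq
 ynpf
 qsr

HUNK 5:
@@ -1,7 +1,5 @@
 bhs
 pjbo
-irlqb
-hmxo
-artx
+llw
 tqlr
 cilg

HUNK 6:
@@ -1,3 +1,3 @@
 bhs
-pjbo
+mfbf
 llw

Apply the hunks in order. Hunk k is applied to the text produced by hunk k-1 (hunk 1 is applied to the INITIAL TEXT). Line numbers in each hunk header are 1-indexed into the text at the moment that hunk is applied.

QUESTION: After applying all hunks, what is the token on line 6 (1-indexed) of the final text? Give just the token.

Hunk 1: at line 1 remove [ckbeo] add [irlqb,hmxo] -> 14 lines: bhs pjbo irlqb hmxo artx bmw ura vie cilg tgj ynpf qsr gah vrrsk
Hunk 2: at line 4 remove [bmw,ura,vie] add [tqlr] -> 12 lines: bhs pjbo irlqb hmxo artx tqlr cilg tgj ynpf qsr gah vrrsk
Hunk 3: at line 6 remove [tgj] add [sdlu,onb,xpe] -> 14 lines: bhs pjbo irlqb hmxo artx tqlr cilg sdlu onb xpe ynpf qsr gah vrrsk
Hunk 4: at line 6 remove [sdlu,onb,xpe] add [gfi,lzpiq] -> 13 lines: bhs pjbo irlqb hmxo artx tqlr cilg gfi lzpiq ynpf qsr gah vrrsk
Hunk 5: at line 1 remove [irlqb,hmxo,artx] add [llw] -> 11 lines: bhs pjbo llw tqlr cilg gfi lzpiq ynpf qsr gah vrrsk
Hunk 6: at line 1 remove [pjbo] add [mfbf] -> 11 lines: bhs mfbf llw tqlr cilg gfi lzpiq ynpf qsr gah vrrsk
Final line 6: gfi

Answer: gfi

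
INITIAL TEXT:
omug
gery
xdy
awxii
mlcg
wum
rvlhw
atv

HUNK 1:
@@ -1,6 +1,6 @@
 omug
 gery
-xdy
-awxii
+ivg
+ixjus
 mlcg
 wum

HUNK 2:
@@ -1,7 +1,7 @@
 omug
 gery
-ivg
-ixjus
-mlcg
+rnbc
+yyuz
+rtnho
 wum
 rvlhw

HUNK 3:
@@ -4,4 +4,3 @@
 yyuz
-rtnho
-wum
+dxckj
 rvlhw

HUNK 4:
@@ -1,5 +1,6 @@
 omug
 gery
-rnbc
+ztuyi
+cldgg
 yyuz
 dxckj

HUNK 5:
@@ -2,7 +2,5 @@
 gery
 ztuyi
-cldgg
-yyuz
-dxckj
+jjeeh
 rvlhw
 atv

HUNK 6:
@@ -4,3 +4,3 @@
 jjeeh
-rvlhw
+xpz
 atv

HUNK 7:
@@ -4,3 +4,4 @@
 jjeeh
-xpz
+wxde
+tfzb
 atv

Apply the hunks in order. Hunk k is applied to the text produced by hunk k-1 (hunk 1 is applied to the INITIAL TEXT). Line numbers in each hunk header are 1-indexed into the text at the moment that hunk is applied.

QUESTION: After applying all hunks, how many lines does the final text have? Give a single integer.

Hunk 1: at line 1 remove [xdy,awxii] add [ivg,ixjus] -> 8 lines: omug gery ivg ixjus mlcg wum rvlhw atv
Hunk 2: at line 1 remove [ivg,ixjus,mlcg] add [rnbc,yyuz,rtnho] -> 8 lines: omug gery rnbc yyuz rtnho wum rvlhw atv
Hunk 3: at line 4 remove [rtnho,wum] add [dxckj] -> 7 lines: omug gery rnbc yyuz dxckj rvlhw atv
Hunk 4: at line 1 remove [rnbc] add [ztuyi,cldgg] -> 8 lines: omug gery ztuyi cldgg yyuz dxckj rvlhw atv
Hunk 5: at line 2 remove [cldgg,yyuz,dxckj] add [jjeeh] -> 6 lines: omug gery ztuyi jjeeh rvlhw atv
Hunk 6: at line 4 remove [rvlhw] add [xpz] -> 6 lines: omug gery ztuyi jjeeh xpz atv
Hunk 7: at line 4 remove [xpz] add [wxde,tfzb] -> 7 lines: omug gery ztuyi jjeeh wxde tfzb atv
Final line count: 7

Answer: 7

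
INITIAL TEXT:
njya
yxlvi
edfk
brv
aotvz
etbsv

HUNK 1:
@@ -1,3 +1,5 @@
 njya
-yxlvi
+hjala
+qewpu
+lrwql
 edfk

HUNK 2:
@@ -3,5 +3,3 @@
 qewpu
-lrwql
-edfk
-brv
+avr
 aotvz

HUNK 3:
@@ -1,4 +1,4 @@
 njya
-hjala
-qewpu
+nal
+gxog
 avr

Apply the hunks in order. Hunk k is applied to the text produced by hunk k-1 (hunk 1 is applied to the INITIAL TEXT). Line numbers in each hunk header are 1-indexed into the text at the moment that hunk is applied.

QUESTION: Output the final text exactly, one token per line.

Hunk 1: at line 1 remove [yxlvi] add [hjala,qewpu,lrwql] -> 8 lines: njya hjala qewpu lrwql edfk brv aotvz etbsv
Hunk 2: at line 3 remove [lrwql,edfk,brv] add [avr] -> 6 lines: njya hjala qewpu avr aotvz etbsv
Hunk 3: at line 1 remove [hjala,qewpu] add [nal,gxog] -> 6 lines: njya nal gxog avr aotvz etbsv

Answer: njya
nal
gxog
avr
aotvz
etbsv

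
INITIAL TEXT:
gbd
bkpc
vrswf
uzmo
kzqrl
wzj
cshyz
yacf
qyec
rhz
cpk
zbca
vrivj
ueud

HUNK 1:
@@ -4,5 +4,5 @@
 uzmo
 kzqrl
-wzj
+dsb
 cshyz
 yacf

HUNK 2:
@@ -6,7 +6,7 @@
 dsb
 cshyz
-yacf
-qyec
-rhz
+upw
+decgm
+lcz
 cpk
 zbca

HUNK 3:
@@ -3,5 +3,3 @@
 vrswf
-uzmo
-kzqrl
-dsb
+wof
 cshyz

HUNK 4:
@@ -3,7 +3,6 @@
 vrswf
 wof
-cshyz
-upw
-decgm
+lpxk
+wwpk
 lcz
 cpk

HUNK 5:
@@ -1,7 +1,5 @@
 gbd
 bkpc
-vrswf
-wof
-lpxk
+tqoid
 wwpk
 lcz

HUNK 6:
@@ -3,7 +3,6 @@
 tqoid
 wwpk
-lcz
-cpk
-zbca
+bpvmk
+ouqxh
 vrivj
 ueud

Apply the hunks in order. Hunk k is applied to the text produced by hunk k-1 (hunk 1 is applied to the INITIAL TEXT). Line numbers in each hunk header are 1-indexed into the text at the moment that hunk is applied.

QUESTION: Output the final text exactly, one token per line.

Hunk 1: at line 4 remove [wzj] add [dsb] -> 14 lines: gbd bkpc vrswf uzmo kzqrl dsb cshyz yacf qyec rhz cpk zbca vrivj ueud
Hunk 2: at line 6 remove [yacf,qyec,rhz] add [upw,decgm,lcz] -> 14 lines: gbd bkpc vrswf uzmo kzqrl dsb cshyz upw decgm lcz cpk zbca vrivj ueud
Hunk 3: at line 3 remove [uzmo,kzqrl,dsb] add [wof] -> 12 lines: gbd bkpc vrswf wof cshyz upw decgm lcz cpk zbca vrivj ueud
Hunk 4: at line 3 remove [cshyz,upw,decgm] add [lpxk,wwpk] -> 11 lines: gbd bkpc vrswf wof lpxk wwpk lcz cpk zbca vrivj ueud
Hunk 5: at line 1 remove [vrswf,wof,lpxk] add [tqoid] -> 9 lines: gbd bkpc tqoid wwpk lcz cpk zbca vrivj ueud
Hunk 6: at line 3 remove [lcz,cpk,zbca] add [bpvmk,ouqxh] -> 8 lines: gbd bkpc tqoid wwpk bpvmk ouqxh vrivj ueud

Answer: gbd
bkpc
tqoid
wwpk
bpvmk
ouqxh
vrivj
ueud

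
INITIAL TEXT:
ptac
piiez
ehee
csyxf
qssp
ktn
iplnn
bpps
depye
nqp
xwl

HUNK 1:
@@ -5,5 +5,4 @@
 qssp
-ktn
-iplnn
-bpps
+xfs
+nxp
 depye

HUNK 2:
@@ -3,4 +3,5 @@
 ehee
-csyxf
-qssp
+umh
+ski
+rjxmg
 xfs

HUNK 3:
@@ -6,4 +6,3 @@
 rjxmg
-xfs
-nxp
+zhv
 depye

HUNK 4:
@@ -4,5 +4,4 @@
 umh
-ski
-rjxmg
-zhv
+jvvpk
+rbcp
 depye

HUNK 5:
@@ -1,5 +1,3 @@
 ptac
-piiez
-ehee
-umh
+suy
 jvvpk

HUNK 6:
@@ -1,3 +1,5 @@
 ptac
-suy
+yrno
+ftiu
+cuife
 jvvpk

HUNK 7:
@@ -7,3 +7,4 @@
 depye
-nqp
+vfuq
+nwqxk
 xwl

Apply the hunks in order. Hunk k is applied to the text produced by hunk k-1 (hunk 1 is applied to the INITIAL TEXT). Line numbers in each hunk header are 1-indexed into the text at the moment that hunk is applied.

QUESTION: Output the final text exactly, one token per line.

Hunk 1: at line 5 remove [ktn,iplnn,bpps] add [xfs,nxp] -> 10 lines: ptac piiez ehee csyxf qssp xfs nxp depye nqp xwl
Hunk 2: at line 3 remove [csyxf,qssp] add [umh,ski,rjxmg] -> 11 lines: ptac piiez ehee umh ski rjxmg xfs nxp depye nqp xwl
Hunk 3: at line 6 remove [xfs,nxp] add [zhv] -> 10 lines: ptac piiez ehee umh ski rjxmg zhv depye nqp xwl
Hunk 4: at line 4 remove [ski,rjxmg,zhv] add [jvvpk,rbcp] -> 9 lines: ptac piiez ehee umh jvvpk rbcp depye nqp xwl
Hunk 5: at line 1 remove [piiez,ehee,umh] add [suy] -> 7 lines: ptac suy jvvpk rbcp depye nqp xwl
Hunk 6: at line 1 remove [suy] add [yrno,ftiu,cuife] -> 9 lines: ptac yrno ftiu cuife jvvpk rbcp depye nqp xwl
Hunk 7: at line 7 remove [nqp] add [vfuq,nwqxk] -> 10 lines: ptac yrno ftiu cuife jvvpk rbcp depye vfuq nwqxk xwl

Answer: ptac
yrno
ftiu
cuife
jvvpk
rbcp
depye
vfuq
nwqxk
xwl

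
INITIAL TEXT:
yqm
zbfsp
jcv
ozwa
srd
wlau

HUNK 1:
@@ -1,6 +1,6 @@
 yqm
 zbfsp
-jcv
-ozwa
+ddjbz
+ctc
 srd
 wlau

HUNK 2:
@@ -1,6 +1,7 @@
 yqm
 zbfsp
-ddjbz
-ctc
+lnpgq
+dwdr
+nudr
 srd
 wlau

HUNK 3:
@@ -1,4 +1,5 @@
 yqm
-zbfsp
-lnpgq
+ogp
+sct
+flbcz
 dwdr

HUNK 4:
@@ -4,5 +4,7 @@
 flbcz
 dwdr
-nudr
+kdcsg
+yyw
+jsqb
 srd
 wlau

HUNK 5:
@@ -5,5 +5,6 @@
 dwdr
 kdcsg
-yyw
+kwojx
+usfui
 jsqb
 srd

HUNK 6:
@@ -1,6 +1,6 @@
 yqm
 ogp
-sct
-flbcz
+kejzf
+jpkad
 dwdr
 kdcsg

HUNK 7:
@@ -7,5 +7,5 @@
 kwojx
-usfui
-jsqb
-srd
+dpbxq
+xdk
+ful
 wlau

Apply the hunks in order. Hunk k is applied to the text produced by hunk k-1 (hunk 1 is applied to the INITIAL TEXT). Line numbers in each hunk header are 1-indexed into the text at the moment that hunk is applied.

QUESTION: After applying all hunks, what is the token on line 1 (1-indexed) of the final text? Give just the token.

Hunk 1: at line 1 remove [jcv,ozwa] add [ddjbz,ctc] -> 6 lines: yqm zbfsp ddjbz ctc srd wlau
Hunk 2: at line 1 remove [ddjbz,ctc] add [lnpgq,dwdr,nudr] -> 7 lines: yqm zbfsp lnpgq dwdr nudr srd wlau
Hunk 3: at line 1 remove [zbfsp,lnpgq] add [ogp,sct,flbcz] -> 8 lines: yqm ogp sct flbcz dwdr nudr srd wlau
Hunk 4: at line 4 remove [nudr] add [kdcsg,yyw,jsqb] -> 10 lines: yqm ogp sct flbcz dwdr kdcsg yyw jsqb srd wlau
Hunk 5: at line 5 remove [yyw] add [kwojx,usfui] -> 11 lines: yqm ogp sct flbcz dwdr kdcsg kwojx usfui jsqb srd wlau
Hunk 6: at line 1 remove [sct,flbcz] add [kejzf,jpkad] -> 11 lines: yqm ogp kejzf jpkad dwdr kdcsg kwojx usfui jsqb srd wlau
Hunk 7: at line 7 remove [usfui,jsqb,srd] add [dpbxq,xdk,ful] -> 11 lines: yqm ogp kejzf jpkad dwdr kdcsg kwojx dpbxq xdk ful wlau
Final line 1: yqm

Answer: yqm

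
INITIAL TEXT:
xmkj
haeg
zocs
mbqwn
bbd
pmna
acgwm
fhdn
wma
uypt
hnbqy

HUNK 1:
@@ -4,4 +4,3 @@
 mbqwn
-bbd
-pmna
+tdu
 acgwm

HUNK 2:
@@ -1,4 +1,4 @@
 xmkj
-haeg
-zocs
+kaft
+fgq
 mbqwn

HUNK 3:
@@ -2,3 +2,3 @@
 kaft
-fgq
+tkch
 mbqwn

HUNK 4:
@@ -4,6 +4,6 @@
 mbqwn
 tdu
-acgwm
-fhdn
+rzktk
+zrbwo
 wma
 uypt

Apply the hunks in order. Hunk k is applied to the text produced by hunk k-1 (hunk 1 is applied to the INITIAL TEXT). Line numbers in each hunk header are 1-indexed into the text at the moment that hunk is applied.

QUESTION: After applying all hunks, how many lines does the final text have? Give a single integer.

Answer: 10

Derivation:
Hunk 1: at line 4 remove [bbd,pmna] add [tdu] -> 10 lines: xmkj haeg zocs mbqwn tdu acgwm fhdn wma uypt hnbqy
Hunk 2: at line 1 remove [haeg,zocs] add [kaft,fgq] -> 10 lines: xmkj kaft fgq mbqwn tdu acgwm fhdn wma uypt hnbqy
Hunk 3: at line 2 remove [fgq] add [tkch] -> 10 lines: xmkj kaft tkch mbqwn tdu acgwm fhdn wma uypt hnbqy
Hunk 4: at line 4 remove [acgwm,fhdn] add [rzktk,zrbwo] -> 10 lines: xmkj kaft tkch mbqwn tdu rzktk zrbwo wma uypt hnbqy
Final line count: 10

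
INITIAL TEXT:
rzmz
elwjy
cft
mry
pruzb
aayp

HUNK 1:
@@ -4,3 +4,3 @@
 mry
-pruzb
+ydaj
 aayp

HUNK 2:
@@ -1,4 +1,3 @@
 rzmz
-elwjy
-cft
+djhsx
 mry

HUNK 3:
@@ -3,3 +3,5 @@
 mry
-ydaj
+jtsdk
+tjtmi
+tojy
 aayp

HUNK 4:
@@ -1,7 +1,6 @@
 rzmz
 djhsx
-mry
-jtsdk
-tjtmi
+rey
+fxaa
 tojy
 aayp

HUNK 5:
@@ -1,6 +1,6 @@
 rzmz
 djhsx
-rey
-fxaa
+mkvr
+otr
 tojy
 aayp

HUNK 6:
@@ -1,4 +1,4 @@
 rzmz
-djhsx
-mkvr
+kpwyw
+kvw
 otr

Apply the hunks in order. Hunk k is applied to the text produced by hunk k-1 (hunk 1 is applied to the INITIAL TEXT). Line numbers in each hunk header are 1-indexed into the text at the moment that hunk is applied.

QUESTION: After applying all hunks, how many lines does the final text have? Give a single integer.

Answer: 6

Derivation:
Hunk 1: at line 4 remove [pruzb] add [ydaj] -> 6 lines: rzmz elwjy cft mry ydaj aayp
Hunk 2: at line 1 remove [elwjy,cft] add [djhsx] -> 5 lines: rzmz djhsx mry ydaj aayp
Hunk 3: at line 3 remove [ydaj] add [jtsdk,tjtmi,tojy] -> 7 lines: rzmz djhsx mry jtsdk tjtmi tojy aayp
Hunk 4: at line 1 remove [mry,jtsdk,tjtmi] add [rey,fxaa] -> 6 lines: rzmz djhsx rey fxaa tojy aayp
Hunk 5: at line 1 remove [rey,fxaa] add [mkvr,otr] -> 6 lines: rzmz djhsx mkvr otr tojy aayp
Hunk 6: at line 1 remove [djhsx,mkvr] add [kpwyw,kvw] -> 6 lines: rzmz kpwyw kvw otr tojy aayp
Final line count: 6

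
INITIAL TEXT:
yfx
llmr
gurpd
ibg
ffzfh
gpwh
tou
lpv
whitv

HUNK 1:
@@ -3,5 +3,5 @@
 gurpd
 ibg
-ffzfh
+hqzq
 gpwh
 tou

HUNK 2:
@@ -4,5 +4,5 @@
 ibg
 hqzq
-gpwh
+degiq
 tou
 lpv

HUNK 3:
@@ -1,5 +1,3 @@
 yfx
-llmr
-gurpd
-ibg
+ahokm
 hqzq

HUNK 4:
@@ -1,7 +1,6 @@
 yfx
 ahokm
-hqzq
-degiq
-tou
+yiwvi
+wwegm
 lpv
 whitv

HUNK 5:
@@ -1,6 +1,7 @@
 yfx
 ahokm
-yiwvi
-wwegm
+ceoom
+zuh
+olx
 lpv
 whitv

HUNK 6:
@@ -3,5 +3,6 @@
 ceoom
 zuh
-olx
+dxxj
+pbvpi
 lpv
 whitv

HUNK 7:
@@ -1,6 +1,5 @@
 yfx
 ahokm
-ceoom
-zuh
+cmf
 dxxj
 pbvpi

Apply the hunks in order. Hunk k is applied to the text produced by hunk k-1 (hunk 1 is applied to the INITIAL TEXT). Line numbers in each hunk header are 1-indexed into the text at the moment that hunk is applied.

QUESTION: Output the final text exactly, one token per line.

Answer: yfx
ahokm
cmf
dxxj
pbvpi
lpv
whitv

Derivation:
Hunk 1: at line 3 remove [ffzfh] add [hqzq] -> 9 lines: yfx llmr gurpd ibg hqzq gpwh tou lpv whitv
Hunk 2: at line 4 remove [gpwh] add [degiq] -> 9 lines: yfx llmr gurpd ibg hqzq degiq tou lpv whitv
Hunk 3: at line 1 remove [llmr,gurpd,ibg] add [ahokm] -> 7 lines: yfx ahokm hqzq degiq tou lpv whitv
Hunk 4: at line 1 remove [hqzq,degiq,tou] add [yiwvi,wwegm] -> 6 lines: yfx ahokm yiwvi wwegm lpv whitv
Hunk 5: at line 1 remove [yiwvi,wwegm] add [ceoom,zuh,olx] -> 7 lines: yfx ahokm ceoom zuh olx lpv whitv
Hunk 6: at line 3 remove [olx] add [dxxj,pbvpi] -> 8 lines: yfx ahokm ceoom zuh dxxj pbvpi lpv whitv
Hunk 7: at line 1 remove [ceoom,zuh] add [cmf] -> 7 lines: yfx ahokm cmf dxxj pbvpi lpv whitv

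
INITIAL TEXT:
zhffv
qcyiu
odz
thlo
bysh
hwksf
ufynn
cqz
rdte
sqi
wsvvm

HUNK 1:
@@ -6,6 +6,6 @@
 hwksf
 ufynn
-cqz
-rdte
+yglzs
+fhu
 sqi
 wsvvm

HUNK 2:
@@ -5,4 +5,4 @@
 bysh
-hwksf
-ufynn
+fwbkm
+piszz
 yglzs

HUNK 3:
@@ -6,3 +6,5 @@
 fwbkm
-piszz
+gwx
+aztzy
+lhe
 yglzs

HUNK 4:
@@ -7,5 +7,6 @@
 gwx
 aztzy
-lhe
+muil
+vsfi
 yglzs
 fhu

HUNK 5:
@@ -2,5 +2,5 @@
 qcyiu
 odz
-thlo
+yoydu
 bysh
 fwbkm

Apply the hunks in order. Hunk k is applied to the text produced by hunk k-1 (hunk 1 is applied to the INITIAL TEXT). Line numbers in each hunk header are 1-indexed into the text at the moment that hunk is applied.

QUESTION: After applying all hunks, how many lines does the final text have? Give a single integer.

Hunk 1: at line 6 remove [cqz,rdte] add [yglzs,fhu] -> 11 lines: zhffv qcyiu odz thlo bysh hwksf ufynn yglzs fhu sqi wsvvm
Hunk 2: at line 5 remove [hwksf,ufynn] add [fwbkm,piszz] -> 11 lines: zhffv qcyiu odz thlo bysh fwbkm piszz yglzs fhu sqi wsvvm
Hunk 3: at line 6 remove [piszz] add [gwx,aztzy,lhe] -> 13 lines: zhffv qcyiu odz thlo bysh fwbkm gwx aztzy lhe yglzs fhu sqi wsvvm
Hunk 4: at line 7 remove [lhe] add [muil,vsfi] -> 14 lines: zhffv qcyiu odz thlo bysh fwbkm gwx aztzy muil vsfi yglzs fhu sqi wsvvm
Hunk 5: at line 2 remove [thlo] add [yoydu] -> 14 lines: zhffv qcyiu odz yoydu bysh fwbkm gwx aztzy muil vsfi yglzs fhu sqi wsvvm
Final line count: 14

Answer: 14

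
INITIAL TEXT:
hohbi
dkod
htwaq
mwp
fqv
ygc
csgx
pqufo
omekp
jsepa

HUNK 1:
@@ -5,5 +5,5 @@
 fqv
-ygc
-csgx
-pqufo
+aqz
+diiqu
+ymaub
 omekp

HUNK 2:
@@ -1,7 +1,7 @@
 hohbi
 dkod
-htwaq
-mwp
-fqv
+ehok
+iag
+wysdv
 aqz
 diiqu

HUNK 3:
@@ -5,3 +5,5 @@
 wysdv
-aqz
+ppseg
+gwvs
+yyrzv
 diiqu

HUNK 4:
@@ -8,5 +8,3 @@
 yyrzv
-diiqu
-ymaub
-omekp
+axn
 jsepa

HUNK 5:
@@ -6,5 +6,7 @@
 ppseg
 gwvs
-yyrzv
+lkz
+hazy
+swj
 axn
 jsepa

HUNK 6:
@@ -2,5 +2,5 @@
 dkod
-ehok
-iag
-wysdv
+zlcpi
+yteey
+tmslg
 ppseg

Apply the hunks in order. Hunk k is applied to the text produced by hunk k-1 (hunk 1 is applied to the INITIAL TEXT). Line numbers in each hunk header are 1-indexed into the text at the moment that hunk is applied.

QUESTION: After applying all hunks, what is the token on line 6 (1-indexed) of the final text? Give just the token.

Answer: ppseg

Derivation:
Hunk 1: at line 5 remove [ygc,csgx,pqufo] add [aqz,diiqu,ymaub] -> 10 lines: hohbi dkod htwaq mwp fqv aqz diiqu ymaub omekp jsepa
Hunk 2: at line 1 remove [htwaq,mwp,fqv] add [ehok,iag,wysdv] -> 10 lines: hohbi dkod ehok iag wysdv aqz diiqu ymaub omekp jsepa
Hunk 3: at line 5 remove [aqz] add [ppseg,gwvs,yyrzv] -> 12 lines: hohbi dkod ehok iag wysdv ppseg gwvs yyrzv diiqu ymaub omekp jsepa
Hunk 4: at line 8 remove [diiqu,ymaub,omekp] add [axn] -> 10 lines: hohbi dkod ehok iag wysdv ppseg gwvs yyrzv axn jsepa
Hunk 5: at line 6 remove [yyrzv] add [lkz,hazy,swj] -> 12 lines: hohbi dkod ehok iag wysdv ppseg gwvs lkz hazy swj axn jsepa
Hunk 6: at line 2 remove [ehok,iag,wysdv] add [zlcpi,yteey,tmslg] -> 12 lines: hohbi dkod zlcpi yteey tmslg ppseg gwvs lkz hazy swj axn jsepa
Final line 6: ppseg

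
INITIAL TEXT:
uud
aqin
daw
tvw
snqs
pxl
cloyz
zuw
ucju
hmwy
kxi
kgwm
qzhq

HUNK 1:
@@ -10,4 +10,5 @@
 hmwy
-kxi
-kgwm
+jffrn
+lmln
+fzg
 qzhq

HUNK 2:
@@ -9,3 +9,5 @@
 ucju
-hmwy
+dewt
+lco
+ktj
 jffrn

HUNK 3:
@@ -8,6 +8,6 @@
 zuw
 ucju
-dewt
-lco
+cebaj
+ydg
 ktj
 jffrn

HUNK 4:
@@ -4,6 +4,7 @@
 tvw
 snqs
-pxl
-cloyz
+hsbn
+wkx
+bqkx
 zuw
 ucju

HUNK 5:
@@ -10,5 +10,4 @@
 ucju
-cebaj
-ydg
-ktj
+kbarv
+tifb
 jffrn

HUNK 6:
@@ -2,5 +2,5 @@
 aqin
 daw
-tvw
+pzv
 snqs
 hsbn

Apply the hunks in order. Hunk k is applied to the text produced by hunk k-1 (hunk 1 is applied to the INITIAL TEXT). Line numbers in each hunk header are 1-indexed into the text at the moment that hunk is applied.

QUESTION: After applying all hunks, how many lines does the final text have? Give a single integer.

Answer: 16

Derivation:
Hunk 1: at line 10 remove [kxi,kgwm] add [jffrn,lmln,fzg] -> 14 lines: uud aqin daw tvw snqs pxl cloyz zuw ucju hmwy jffrn lmln fzg qzhq
Hunk 2: at line 9 remove [hmwy] add [dewt,lco,ktj] -> 16 lines: uud aqin daw tvw snqs pxl cloyz zuw ucju dewt lco ktj jffrn lmln fzg qzhq
Hunk 3: at line 8 remove [dewt,lco] add [cebaj,ydg] -> 16 lines: uud aqin daw tvw snqs pxl cloyz zuw ucju cebaj ydg ktj jffrn lmln fzg qzhq
Hunk 4: at line 4 remove [pxl,cloyz] add [hsbn,wkx,bqkx] -> 17 lines: uud aqin daw tvw snqs hsbn wkx bqkx zuw ucju cebaj ydg ktj jffrn lmln fzg qzhq
Hunk 5: at line 10 remove [cebaj,ydg,ktj] add [kbarv,tifb] -> 16 lines: uud aqin daw tvw snqs hsbn wkx bqkx zuw ucju kbarv tifb jffrn lmln fzg qzhq
Hunk 6: at line 2 remove [tvw] add [pzv] -> 16 lines: uud aqin daw pzv snqs hsbn wkx bqkx zuw ucju kbarv tifb jffrn lmln fzg qzhq
Final line count: 16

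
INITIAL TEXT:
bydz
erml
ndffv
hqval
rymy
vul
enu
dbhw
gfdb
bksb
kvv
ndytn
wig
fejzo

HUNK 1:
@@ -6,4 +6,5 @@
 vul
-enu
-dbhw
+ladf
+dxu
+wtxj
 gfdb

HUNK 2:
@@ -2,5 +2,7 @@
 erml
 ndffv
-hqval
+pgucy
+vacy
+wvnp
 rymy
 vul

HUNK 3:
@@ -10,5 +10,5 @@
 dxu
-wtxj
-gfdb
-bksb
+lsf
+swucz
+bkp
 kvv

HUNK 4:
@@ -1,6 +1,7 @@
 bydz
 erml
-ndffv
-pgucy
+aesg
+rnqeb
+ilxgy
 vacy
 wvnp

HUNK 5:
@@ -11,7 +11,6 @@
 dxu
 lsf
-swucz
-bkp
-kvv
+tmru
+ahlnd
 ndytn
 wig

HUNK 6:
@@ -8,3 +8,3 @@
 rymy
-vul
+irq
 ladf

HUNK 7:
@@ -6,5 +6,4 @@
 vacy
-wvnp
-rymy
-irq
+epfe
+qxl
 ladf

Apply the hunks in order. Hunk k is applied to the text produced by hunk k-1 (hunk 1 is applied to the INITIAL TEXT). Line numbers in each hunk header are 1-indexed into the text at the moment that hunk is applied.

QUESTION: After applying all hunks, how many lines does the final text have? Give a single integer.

Answer: 16

Derivation:
Hunk 1: at line 6 remove [enu,dbhw] add [ladf,dxu,wtxj] -> 15 lines: bydz erml ndffv hqval rymy vul ladf dxu wtxj gfdb bksb kvv ndytn wig fejzo
Hunk 2: at line 2 remove [hqval] add [pgucy,vacy,wvnp] -> 17 lines: bydz erml ndffv pgucy vacy wvnp rymy vul ladf dxu wtxj gfdb bksb kvv ndytn wig fejzo
Hunk 3: at line 10 remove [wtxj,gfdb,bksb] add [lsf,swucz,bkp] -> 17 lines: bydz erml ndffv pgucy vacy wvnp rymy vul ladf dxu lsf swucz bkp kvv ndytn wig fejzo
Hunk 4: at line 1 remove [ndffv,pgucy] add [aesg,rnqeb,ilxgy] -> 18 lines: bydz erml aesg rnqeb ilxgy vacy wvnp rymy vul ladf dxu lsf swucz bkp kvv ndytn wig fejzo
Hunk 5: at line 11 remove [swucz,bkp,kvv] add [tmru,ahlnd] -> 17 lines: bydz erml aesg rnqeb ilxgy vacy wvnp rymy vul ladf dxu lsf tmru ahlnd ndytn wig fejzo
Hunk 6: at line 8 remove [vul] add [irq] -> 17 lines: bydz erml aesg rnqeb ilxgy vacy wvnp rymy irq ladf dxu lsf tmru ahlnd ndytn wig fejzo
Hunk 7: at line 6 remove [wvnp,rymy,irq] add [epfe,qxl] -> 16 lines: bydz erml aesg rnqeb ilxgy vacy epfe qxl ladf dxu lsf tmru ahlnd ndytn wig fejzo
Final line count: 16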